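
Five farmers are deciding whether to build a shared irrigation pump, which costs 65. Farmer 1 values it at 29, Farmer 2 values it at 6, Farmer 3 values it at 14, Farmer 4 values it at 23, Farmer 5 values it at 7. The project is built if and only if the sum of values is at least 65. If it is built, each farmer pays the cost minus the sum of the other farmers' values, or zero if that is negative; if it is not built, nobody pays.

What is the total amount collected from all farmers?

Total value 79 ≥ cost 65, so it is built.
Farmer 1: others sum to 50; max(0, 65 - 50) = 15.
Farmer 2: others sum to 73; max(0, 65 - 73) = 0.
Farmer 3: others sum to 65; max(0, 65 - 65) = 0.
Farmer 4: others sum to 56; max(0, 65 - 56) = 9.
Farmer 5: others sum to 72; max(0, 65 - 72) = 0.
Total collected = 15 + 0 + 0 + 9 + 0 = 24.

24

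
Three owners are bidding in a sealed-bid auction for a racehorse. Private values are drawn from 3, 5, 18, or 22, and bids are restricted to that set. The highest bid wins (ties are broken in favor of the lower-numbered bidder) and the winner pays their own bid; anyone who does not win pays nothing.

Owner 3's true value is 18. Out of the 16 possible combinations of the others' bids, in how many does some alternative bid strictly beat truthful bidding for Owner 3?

1

Others bid (3, 3): truth gives 0; bid 5 gives 13 > 0. Violating.
Others bid (3, 5): truth gives 0; no alternative beats it.
Others bid (3, 18): truth gives 0; no alternative beats it.
(Checking all 16 profiles: 1 has a profitable deviation, 15 do not.)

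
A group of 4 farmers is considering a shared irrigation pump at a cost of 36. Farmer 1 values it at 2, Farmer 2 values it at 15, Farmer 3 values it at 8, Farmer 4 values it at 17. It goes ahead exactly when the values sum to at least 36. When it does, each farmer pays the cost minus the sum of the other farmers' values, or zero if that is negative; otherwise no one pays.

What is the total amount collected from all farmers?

Total value 42 ≥ cost 36, so it is built.
Farmer 1: others sum to 40; max(0, 36 - 40) = 0.
Farmer 2: others sum to 27; max(0, 36 - 27) = 9.
Farmer 3: others sum to 34; max(0, 36 - 34) = 2.
Farmer 4: others sum to 25; max(0, 36 - 25) = 11.
Total collected = 0 + 9 + 2 + 11 = 22.

22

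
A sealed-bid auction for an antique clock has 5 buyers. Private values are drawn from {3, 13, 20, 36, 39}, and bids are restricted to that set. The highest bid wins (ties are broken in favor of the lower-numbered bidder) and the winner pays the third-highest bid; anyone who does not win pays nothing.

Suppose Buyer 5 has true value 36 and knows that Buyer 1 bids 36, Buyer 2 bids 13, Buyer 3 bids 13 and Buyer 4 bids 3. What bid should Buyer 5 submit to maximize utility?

39

Bid 3: loses, pays 0, utility 0.
Bid 13: loses, pays 0, utility 0.
Bid 20: loses, pays 0, utility 0.
Bid 36: loses, pays 0, utility 0.
Bid 39: wins, pays 13, utility 36 - 13 = 23.
The best choice is 39 with utility 23.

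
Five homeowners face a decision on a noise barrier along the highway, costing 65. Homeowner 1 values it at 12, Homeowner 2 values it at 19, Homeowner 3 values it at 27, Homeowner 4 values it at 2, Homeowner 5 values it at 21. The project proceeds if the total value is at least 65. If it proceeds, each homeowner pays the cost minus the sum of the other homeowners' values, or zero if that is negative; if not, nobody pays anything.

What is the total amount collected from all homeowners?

Total value 81 ≥ cost 65, so it is built.
Homeowner 1: others sum to 69; max(0, 65 - 69) = 0.
Homeowner 2: others sum to 62; max(0, 65 - 62) = 3.
Homeowner 3: others sum to 54; max(0, 65 - 54) = 11.
Homeowner 4: others sum to 79; max(0, 65 - 79) = 0.
Homeowner 5: others sum to 60; max(0, 65 - 60) = 5.
Total collected = 0 + 3 + 11 + 0 + 5 = 19.

19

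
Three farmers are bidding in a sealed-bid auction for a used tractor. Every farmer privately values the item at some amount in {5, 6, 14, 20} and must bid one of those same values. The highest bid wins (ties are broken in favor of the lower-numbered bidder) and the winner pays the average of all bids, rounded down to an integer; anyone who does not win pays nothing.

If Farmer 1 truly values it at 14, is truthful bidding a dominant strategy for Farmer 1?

Consider the case where Farmer 2 bids 5 and Farmer 3 bids 5.
Truthful bid 14: wins, pays 8, utility 14 - 8 = 6.
Bid 5 instead: wins, pays 5, utility 14 - 5 = 9.
Since 9 > 6, bidding 5 is strictly better here, so truthful bidding is not dominant.

No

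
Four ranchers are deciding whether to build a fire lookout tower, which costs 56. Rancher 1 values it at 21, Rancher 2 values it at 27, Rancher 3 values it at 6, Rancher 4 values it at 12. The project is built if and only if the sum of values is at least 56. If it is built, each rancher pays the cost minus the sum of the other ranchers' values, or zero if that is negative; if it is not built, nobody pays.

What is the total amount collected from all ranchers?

Total value 66 ≥ cost 56, so it is built.
Rancher 1: others sum to 45; max(0, 56 - 45) = 11.
Rancher 2: others sum to 39; max(0, 56 - 39) = 17.
Rancher 3: others sum to 60; max(0, 56 - 60) = 0.
Rancher 4: others sum to 54; max(0, 56 - 54) = 2.
Total collected = 11 + 17 + 0 + 2 = 30.

30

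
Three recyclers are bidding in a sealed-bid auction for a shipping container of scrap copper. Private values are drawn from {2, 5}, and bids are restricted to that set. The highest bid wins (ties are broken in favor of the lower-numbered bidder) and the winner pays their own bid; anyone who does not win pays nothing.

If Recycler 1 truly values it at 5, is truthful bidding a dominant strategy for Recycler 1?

No

Consider the case where Recycler 2 bids 2 and Recycler 3 bids 2.
Truthful bid 5: wins, pays 5, utility 5 - 5 = 0.
Bid 2 instead: wins, pays 2, utility 5 - 2 = 3.
Since 3 > 0, bidding 2 is strictly better here, so truthful bidding is not dominant.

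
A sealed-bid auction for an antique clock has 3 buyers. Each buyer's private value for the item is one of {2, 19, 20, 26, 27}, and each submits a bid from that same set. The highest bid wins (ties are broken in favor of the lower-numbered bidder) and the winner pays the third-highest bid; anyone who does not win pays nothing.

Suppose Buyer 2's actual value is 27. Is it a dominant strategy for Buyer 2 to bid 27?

Check each profile of the others' bids and compare truth against every alternative bid.
Others bid (2, 27): truth gives 25, best alternative gives 0.
Others bid (26, 2): truth gives 25, best alternative gives 0.
Others bid (19, 27): truth gives 8, best alternative gives 0.
Others bid (26, 19): truth gives 8, best alternative gives 0.
Others bid (20, 27): truth gives 7, best alternative gives 0.
Others bid (26, 20): truth gives 7, best alternative gives 0.
(Remaining 19 profiles checked similarly; truth is weakly best in each.)
In every case the truthful bid is at least as good as any alternative, so it is a dominant strategy.

Yes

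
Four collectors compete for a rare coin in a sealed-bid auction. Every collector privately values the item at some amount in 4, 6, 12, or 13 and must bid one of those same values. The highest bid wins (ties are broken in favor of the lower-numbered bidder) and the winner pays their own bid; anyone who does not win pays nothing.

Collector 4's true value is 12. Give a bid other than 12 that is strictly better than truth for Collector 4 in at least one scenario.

6

Suppose Collector 1 bids 4, Collector 2 bids 4 and Collector 3 bids 4.
Bid 12: wins, pays 12, utility 12 - 12 = 0.
Bid 6: wins, pays 6, utility 12 - 6 = 6.
So bidding 6 beats truth here (6 > 0).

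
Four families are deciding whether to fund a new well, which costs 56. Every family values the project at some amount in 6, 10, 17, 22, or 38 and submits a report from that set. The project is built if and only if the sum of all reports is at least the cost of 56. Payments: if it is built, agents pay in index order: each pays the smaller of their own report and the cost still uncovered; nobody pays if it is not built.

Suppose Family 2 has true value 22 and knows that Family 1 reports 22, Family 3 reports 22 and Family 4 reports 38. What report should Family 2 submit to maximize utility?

Report 6: project built, pays 6, utility 22 - 6 = 16.
Report 10: project built, pays 10, utility 22 - 10 = 12.
Report 17: project built, pays 17, utility 22 - 17 = 5.
Report 22: project built, pays 22, utility 22 - 22 = 0.
Report 38: project built, pays 34, utility 22 - 34 = -12.
The best choice is 6 with utility 16.

6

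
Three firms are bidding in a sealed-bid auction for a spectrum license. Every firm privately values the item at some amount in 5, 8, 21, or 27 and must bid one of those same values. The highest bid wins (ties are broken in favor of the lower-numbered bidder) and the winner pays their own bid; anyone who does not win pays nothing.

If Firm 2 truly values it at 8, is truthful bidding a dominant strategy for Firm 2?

Yes

Check each profile of the others' bids and compare truth against every alternative bid.
Others bid (5, 5): truth gives 0, best alternative gives 0.
Others bid (5, 8): truth gives 0, best alternative gives 0.
Others bid (5, 21): truth gives 0, best alternative gives 0.
Others bid (5, 27): truth gives 0, best alternative gives 0.
Others bid (8, 5): truth gives 0, best alternative gives 0.
Others bid (8, 8): truth gives 0, best alternative gives 0.
(Remaining 10 profiles checked similarly; truth is weakly best in each.)
In every case the truthful bid is at least as good as any alternative, so it is a dominant strategy.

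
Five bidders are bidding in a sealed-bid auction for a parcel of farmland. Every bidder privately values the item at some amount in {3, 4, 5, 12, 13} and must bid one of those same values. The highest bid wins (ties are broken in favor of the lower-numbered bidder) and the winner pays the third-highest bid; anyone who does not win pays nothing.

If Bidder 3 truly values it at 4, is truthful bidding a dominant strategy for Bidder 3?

No

Consider the case where Bidder 1 bids 3, Bidder 2 bids 3, Bidder 4 bids 3 and Bidder 5 bids 5.
Truthful bid 4: loses, pays 0, utility 0.
Bid 5 instead: wins, pays 3, utility 4 - 3 = 1.
Since 1 > 0, bidding 5 is strictly better here, so truthful bidding is not dominant.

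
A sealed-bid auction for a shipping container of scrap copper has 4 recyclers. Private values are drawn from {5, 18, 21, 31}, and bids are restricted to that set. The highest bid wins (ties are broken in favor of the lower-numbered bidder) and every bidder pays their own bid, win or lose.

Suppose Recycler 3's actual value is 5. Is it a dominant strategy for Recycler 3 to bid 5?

Yes

Check each profile of the others' bids and compare truth against every alternative bid.
Others bid (5, 5, 31): truth gives -5, best alternative gives -18.
Others bid (5, 18, 31): truth gives -5, best alternative gives -18.
Others bid (5, 21, 5): truth gives -5, best alternative gives -18.
Others bid (5, 21, 18): truth gives -5, best alternative gives -18.
Others bid (5, 21, 21): truth gives -5, best alternative gives -18.
Others bid (5, 21, 31): truth gives -5, best alternative gives -18.
(Remaining 58 profiles checked similarly; truth is weakly best in each.)
In every case the truthful bid is at least as good as any alternative, so it is a dominant strategy.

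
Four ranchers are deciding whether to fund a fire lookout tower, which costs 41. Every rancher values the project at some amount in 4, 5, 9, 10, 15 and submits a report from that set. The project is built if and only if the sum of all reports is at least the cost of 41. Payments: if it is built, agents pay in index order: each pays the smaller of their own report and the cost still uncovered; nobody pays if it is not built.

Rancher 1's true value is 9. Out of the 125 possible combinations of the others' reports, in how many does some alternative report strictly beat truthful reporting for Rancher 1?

Others report (9, 15, 15): truth gives 0; report 4 gives 5 > 0. Violating.
Others report (10, 15, 15): truth gives 0; report 4 gives 5 > 0. Violating.
Others report (15, 9, 15): truth gives 0; report 4 gives 5 > 0. Violating.
Others report (15, 10, 15): truth gives 0; report 4 gives 5 > 0. Violating.
Others report (4, 4, 4): truth gives 0; no alternative beats it.
Others report (4, 4, 5): truth gives 0; no alternative beats it.
(Checking all 125 profiles: 7 have a profitable deviation, 118 do not.)

7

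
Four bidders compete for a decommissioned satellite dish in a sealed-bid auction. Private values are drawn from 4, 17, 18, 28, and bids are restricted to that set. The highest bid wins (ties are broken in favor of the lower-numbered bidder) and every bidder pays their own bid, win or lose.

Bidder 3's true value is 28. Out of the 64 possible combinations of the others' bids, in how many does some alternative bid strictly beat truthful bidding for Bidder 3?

40

Others bid (4, 4, 4): truth gives 0; bid 17 gives 11 > 0. Violating.
Others bid (4, 4, 17): truth gives 0; bid 17 gives 11 > 0. Violating.
Others bid (4, 4, 18): truth gives 0; bid 18 gives 10 > 0. Violating.
Others bid (4, 17, 4): truth gives 0; bid 18 gives 10 > 0. Violating.
Others bid (4, 4, 28): truth gives 0; no alternative beats it.
Others bid (4, 17, 28): truth gives 0; no alternative beats it.
(Checking all 64 profiles: 40 have a profitable deviation, 24 do not.)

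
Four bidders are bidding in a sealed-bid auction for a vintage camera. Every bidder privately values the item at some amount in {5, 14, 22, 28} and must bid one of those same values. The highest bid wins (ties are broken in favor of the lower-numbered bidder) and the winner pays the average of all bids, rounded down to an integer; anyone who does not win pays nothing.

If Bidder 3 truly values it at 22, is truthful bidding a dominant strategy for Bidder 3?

No

Consider the case where Bidder 1 bids 5, Bidder 2 bids 5 and Bidder 4 bids 5.
Truthful bid 22: wins, pays 9, utility 22 - 9 = 13.
Bid 14 instead: wins, pays 7, utility 22 - 7 = 15.
Since 15 > 13, bidding 14 is strictly better here, so truthful bidding is not dominant.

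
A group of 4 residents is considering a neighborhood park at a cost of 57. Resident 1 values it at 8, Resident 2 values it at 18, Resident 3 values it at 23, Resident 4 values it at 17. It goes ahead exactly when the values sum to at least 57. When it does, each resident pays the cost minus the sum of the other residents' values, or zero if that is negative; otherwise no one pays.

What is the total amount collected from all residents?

Total value 66 ≥ cost 57, so it is built.
Resident 1: others sum to 58; max(0, 57 - 58) = 0.
Resident 2: others sum to 48; max(0, 57 - 48) = 9.
Resident 3: others sum to 43; max(0, 57 - 43) = 14.
Resident 4: others sum to 49; max(0, 57 - 49) = 8.
Total collected = 0 + 9 + 14 + 8 = 31.

31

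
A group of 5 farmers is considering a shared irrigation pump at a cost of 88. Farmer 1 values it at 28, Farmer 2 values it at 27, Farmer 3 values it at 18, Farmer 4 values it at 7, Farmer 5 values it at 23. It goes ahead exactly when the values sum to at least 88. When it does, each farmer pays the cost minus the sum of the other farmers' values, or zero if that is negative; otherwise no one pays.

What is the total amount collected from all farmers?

36

Total value 103 ≥ cost 88, so it is built.
Farmer 1: others sum to 75; max(0, 88 - 75) = 13.
Farmer 2: others sum to 76; max(0, 88 - 76) = 12.
Farmer 3: others sum to 85; max(0, 88 - 85) = 3.
Farmer 4: others sum to 96; max(0, 88 - 96) = 0.
Farmer 5: others sum to 80; max(0, 88 - 80) = 8.
Total collected = 13 + 12 + 3 + 0 + 8 = 36.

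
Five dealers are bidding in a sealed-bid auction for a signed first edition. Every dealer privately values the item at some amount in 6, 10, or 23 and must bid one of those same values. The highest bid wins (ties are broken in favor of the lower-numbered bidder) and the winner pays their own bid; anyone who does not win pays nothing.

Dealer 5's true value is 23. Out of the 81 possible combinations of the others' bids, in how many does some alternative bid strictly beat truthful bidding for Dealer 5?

Others bid (6, 6, 6, 6): truth gives 0; bid 10 gives 13 > 0. Violating.
Others bid (6, 6, 6, 10): truth gives 0; no alternative beats it.
Others bid (6, 6, 6, 23): truth gives 0; no alternative beats it.
(Checking all 81 profiles: 1 has a profitable deviation, 80 do not.)

1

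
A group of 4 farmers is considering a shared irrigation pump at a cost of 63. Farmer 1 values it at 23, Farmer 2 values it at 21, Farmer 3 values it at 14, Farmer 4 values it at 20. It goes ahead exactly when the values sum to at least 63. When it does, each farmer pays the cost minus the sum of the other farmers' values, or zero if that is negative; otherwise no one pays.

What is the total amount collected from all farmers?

19

Total value 78 ≥ cost 63, so it is built.
Farmer 1: others sum to 55; max(0, 63 - 55) = 8.
Farmer 2: others sum to 57; max(0, 63 - 57) = 6.
Farmer 3: others sum to 64; max(0, 63 - 64) = 0.
Farmer 4: others sum to 58; max(0, 63 - 58) = 5.
Total collected = 8 + 6 + 0 + 5 = 19.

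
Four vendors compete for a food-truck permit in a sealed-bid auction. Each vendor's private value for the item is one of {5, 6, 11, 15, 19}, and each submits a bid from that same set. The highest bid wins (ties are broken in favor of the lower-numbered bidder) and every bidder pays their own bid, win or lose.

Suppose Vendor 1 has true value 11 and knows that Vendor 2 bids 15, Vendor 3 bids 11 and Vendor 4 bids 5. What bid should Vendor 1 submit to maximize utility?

15

Bid 5: loses but pays 5, utility -5.
Bid 6: loses but pays 6, utility -6.
Bid 11: loses but pays 11, utility -11.
Bid 15: wins, pays 15, utility 11 - 15 = -4.
Bid 19: wins, pays 19, utility 11 - 19 = -8.
The best choice is 15 with utility -4.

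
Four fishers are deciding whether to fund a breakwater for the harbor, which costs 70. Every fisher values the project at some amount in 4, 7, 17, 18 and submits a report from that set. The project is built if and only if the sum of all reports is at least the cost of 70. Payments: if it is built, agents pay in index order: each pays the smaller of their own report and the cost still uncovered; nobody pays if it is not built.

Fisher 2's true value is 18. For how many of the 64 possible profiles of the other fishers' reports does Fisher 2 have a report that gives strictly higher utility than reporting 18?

Others report (17, 18, 18): truth gives 0; report 17 gives 1 > 0. Violating.
Others report (18, 17, 18): truth gives 0; report 17 gives 1 > 0. Violating.
Others report (18, 18, 17): truth gives 0; report 17 gives 1 > 0. Violating.
Others report (18, 18, 18): truth gives 0; report 17 gives 1 > 0. Violating.
Others report (4, 4, 4): truth gives 0; no alternative beats it.
Others report (4, 4, 7): truth gives 0; no alternative beats it.
(Checking all 64 profiles: 4 have a profitable deviation, 60 do not.)

4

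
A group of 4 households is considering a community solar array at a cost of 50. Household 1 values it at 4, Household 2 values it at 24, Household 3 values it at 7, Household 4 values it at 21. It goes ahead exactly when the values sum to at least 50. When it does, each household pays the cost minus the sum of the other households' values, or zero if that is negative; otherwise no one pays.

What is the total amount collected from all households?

Total value 56 ≥ cost 50, so it is built.
Household 1: others sum to 52; max(0, 50 - 52) = 0.
Household 2: others sum to 32; max(0, 50 - 32) = 18.
Household 3: others sum to 49; max(0, 50 - 49) = 1.
Household 4: others sum to 35; max(0, 50 - 35) = 15.
Total collected = 0 + 18 + 1 + 15 = 34.

34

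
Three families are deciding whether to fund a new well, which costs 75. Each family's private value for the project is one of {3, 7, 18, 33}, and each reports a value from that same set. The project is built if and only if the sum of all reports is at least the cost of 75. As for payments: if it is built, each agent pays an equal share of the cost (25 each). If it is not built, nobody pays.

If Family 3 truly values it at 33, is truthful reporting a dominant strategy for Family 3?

Yes

Check each profile of the others' reports and compare truth against every alternative report.
Others report (18, 33): truth gives 8, best alternative gives 0.
Others report (33, 18): truth gives 8, best alternative gives 0.
Others report (33, 33): truth gives 8, best alternative gives 8.
Others report (3, 3): truth gives 0, best alternative gives 0.
Others report (3, 7): truth gives 0, best alternative gives 0.
Others report (3, 18): truth gives 0, best alternative gives 0.
(Remaining 10 profiles checked similarly; truth is weakly best in each.)
In every case the truthful report is at least as good as any alternative, so it is a dominant strategy.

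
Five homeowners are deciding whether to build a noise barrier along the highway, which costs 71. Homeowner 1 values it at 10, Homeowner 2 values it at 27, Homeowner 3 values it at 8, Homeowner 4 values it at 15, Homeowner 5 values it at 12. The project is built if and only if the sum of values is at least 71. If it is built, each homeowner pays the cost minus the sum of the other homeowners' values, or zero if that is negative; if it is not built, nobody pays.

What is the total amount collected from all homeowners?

Total value 72 ≥ cost 71, so it is built.
Homeowner 1: others sum to 62; max(0, 71 - 62) = 9.
Homeowner 2: others sum to 45; max(0, 71 - 45) = 26.
Homeowner 3: others sum to 64; max(0, 71 - 64) = 7.
Homeowner 4: others sum to 57; max(0, 71 - 57) = 14.
Homeowner 5: others sum to 60; max(0, 71 - 60) = 11.
Total collected = 9 + 26 + 7 + 14 + 11 = 67.

67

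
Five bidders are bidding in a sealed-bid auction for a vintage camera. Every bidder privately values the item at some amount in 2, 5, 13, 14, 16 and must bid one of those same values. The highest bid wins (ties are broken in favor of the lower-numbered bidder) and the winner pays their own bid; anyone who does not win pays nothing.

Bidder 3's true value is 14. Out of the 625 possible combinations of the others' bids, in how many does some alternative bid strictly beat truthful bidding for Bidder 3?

Others bid (2, 2, 2, 2): truth gives 0; bid 5 gives 9 > 0. Violating.
Others bid (2, 2, 2, 5): truth gives 0; bid 5 gives 9 > 0. Violating.
Others bid (2, 2, 2, 13): truth gives 0; bid 13 gives 1 > 0. Violating.
Others bid (2, 2, 5, 2): truth gives 0; bid 5 gives 9 > 0. Violating.
Others bid (2, 2, 2, 14): truth gives 0; no alternative beats it.
Others bid (2, 2, 2, 16): truth gives 0; no alternative beats it.
(Checking all 625 profiles: 36 have a profitable deviation, 589 do not.)

36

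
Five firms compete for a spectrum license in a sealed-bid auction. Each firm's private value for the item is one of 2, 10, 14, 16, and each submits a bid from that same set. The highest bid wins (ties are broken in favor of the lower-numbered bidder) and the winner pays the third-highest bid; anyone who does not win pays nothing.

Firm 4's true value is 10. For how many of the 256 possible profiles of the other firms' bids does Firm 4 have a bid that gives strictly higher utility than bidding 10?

Others bid (2, 2, 2, 14): truth gives 0; bid 14 gives 8 > 0. Violating.
Others bid (2, 2, 2, 16): truth gives 0; bid 16 gives 8 > 0. Violating.
Others bid (2, 2, 10, 2): truth gives 0; bid 14 gives 8 > 0. Violating.
Others bid (2, 2, 14, 2): truth gives 0; bid 16 gives 8 > 0. Violating.
Others bid (2, 2, 2, 2): truth gives 8; no alternative beats it.
Others bid (2, 2, 2, 10): truth gives 8; no alternative beats it.
(Checking all 256 profiles: 8 have a profitable deviation, 248 do not.)

8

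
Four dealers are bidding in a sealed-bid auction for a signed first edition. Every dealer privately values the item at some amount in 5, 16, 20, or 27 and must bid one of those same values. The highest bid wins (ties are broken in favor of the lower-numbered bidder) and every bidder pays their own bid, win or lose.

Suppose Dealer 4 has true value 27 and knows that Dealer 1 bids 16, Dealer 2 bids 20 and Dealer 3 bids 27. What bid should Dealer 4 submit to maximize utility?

5

Bid 5: loses but pays 5, utility -5.
Bid 16: loses but pays 16, utility -16.
Bid 20: loses but pays 20, utility -20.
Bid 27: loses but pays 27, utility -27.
The best choice is 5 with utility -5.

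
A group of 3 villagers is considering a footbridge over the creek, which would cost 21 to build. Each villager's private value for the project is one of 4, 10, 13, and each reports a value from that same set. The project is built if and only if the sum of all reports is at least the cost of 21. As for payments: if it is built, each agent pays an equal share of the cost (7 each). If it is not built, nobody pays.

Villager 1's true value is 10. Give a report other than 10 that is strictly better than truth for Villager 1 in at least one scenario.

Suppose Villager 2 reports 4 and Villager 3 reports 4.
Report 10: project not built, utility 0.
Report 13: project built, pays 7, utility 10 - 7 = 3.
So reporting 13 beats truth here (3 > 0).

13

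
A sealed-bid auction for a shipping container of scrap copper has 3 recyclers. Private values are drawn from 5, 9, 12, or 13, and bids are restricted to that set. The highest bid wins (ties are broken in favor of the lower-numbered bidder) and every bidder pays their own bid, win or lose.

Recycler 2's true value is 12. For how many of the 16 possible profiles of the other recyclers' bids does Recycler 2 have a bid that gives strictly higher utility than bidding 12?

12

Others bid (5, 5): truth gives 0; bid 9 gives 3 > 0. Violating.
Others bid (5, 9): truth gives 0; bid 9 gives 3 > 0. Violating.
Others bid (5, 13): truth gives -12; bid 13 gives -1 > -12. Violating.
Others bid (9, 13): truth gives -12; bid 13 gives -1 > -12. Violating.
Others bid (5, 12): truth gives 0; no alternative beats it.
Others bid (9, 5): truth gives 0; no alternative beats it.
(Checking all 16 profiles: 12 have a profitable deviation, 4 do not.)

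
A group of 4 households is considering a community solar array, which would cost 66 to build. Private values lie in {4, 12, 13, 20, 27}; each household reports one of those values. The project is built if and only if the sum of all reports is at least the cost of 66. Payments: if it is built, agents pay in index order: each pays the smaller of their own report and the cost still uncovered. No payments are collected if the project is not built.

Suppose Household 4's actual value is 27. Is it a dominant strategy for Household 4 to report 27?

Yes

Check each profile of the others' reports and compare truth against every alternative report.
Others report (12, 13, 20): truth gives 6, best alternative gives 0.
Others report (12, 20, 13): truth gives 6, best alternative gives 0.
Others report (13, 12, 20): truth gives 6, best alternative gives 0.
Others report (13, 20, 12): truth gives 6, best alternative gives 0.
Others report (20, 12, 13): truth gives 6, best alternative gives 0.
Others report (20, 13, 12): truth gives 6, best alternative gives 0.
(Remaining 119 profiles checked similarly; truth is weakly best in each.)
In every case the truthful report is at least as good as any alternative, so it is a dominant strategy.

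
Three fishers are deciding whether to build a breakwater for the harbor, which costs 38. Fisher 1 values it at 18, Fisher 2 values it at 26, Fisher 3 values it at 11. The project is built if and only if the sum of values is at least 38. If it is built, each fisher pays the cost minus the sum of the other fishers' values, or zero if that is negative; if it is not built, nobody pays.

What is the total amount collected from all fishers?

Total value 55 ≥ cost 38, so it is built.
Fisher 1: others sum to 37; max(0, 38 - 37) = 1.
Fisher 2: others sum to 29; max(0, 38 - 29) = 9.
Fisher 3: others sum to 44; max(0, 38 - 44) = 0.
Total collected = 1 + 9 + 0 = 10.

10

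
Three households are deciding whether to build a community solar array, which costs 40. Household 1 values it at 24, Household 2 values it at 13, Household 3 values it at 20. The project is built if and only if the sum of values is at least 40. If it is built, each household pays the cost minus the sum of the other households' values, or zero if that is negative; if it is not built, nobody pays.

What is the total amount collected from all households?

10

Total value 57 ≥ cost 40, so it is built.
Household 1: others sum to 33; max(0, 40 - 33) = 7.
Household 2: others sum to 44; max(0, 40 - 44) = 0.
Household 3: others sum to 37; max(0, 40 - 37) = 3.
Total collected = 7 + 0 + 3 = 10.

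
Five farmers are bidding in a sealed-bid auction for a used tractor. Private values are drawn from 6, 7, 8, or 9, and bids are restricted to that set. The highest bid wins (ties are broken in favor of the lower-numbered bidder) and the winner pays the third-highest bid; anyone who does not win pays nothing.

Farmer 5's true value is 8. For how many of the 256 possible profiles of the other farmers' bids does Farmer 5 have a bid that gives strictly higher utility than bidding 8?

32

Others bid (6, 6, 6, 8): truth gives 0; bid 9 gives 2 > 0. Violating.
Others bid (6, 6, 7, 8): truth gives 0; bid 9 gives 1 > 0. Violating.
Others bid (6, 6, 8, 6): truth gives 0; bid 9 gives 2 > 0. Violating.
Others bid (6, 6, 8, 7): truth gives 0; bid 9 gives 1 > 0. Violating.
Others bid (6, 6, 6, 6): truth gives 2; no alternative beats it.
Others bid (6, 6, 6, 7): truth gives 2; no alternative beats it.
(Checking all 256 profiles: 32 have a profitable deviation, 224 do not.)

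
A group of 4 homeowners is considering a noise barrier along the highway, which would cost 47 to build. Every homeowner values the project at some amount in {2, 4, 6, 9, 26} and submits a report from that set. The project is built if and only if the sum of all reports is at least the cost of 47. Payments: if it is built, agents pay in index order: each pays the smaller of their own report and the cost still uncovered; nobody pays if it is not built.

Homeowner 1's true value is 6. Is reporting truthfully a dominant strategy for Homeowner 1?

Consider the case where Homeowner 2 reports 2, Homeowner 3 reports 26 and Homeowner 4 reports 26.
Truthful report 6: project built, pays 6, utility 6 - 6 = 0.
Report 2 instead: project built, pays 2, utility 6 - 2 = 4.
Since 4 > 0, reporting 2 is strictly better here, so truthful reporting is not dominant.

No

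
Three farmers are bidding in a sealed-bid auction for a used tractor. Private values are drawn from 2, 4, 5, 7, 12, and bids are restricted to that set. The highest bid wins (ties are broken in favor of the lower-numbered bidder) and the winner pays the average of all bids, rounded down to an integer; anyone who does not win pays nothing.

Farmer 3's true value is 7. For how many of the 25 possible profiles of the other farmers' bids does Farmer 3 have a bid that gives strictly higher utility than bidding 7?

4

Others bid (2, 2): truth gives 4; bid 4 gives 5 > 4. Violating.
Others bid (2, 4): truth gives 3; bid 5 gives 4 > 3. Violating.
Others bid (4, 2): truth gives 3; bid 5 gives 4 > 3. Violating.
Others bid (4, 4): truth gives 2; bid 5 gives 3 > 2. Violating.
Others bid (2, 5): truth gives 3; no alternative beats it.
Others bid (2, 7): truth gives 0; no alternative beats it.
(Checking all 25 profiles: 4 have a profitable deviation, 21 do not.)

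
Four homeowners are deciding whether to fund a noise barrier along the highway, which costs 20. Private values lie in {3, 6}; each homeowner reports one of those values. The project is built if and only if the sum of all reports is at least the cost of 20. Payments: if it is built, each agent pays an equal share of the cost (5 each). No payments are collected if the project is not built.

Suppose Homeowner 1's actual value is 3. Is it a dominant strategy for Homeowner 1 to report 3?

Yes

Check each profile of the others' reports and compare truth against every alternative report.
Others report (3, 6, 6): truth gives 0, best alternative gives -2.
Others report (6, 3, 6): truth gives 0, best alternative gives -2.
Others report (6, 6, 3): truth gives 0, best alternative gives -2.
Others report (6, 6, 6): truth gives -2, best alternative gives -2.
Others report (3, 3, 3): truth gives 0, best alternative gives 0.
Others report (3, 3, 6): truth gives 0, best alternative gives 0.
(Remaining 2 profiles checked similarly; truth is weakly best in each.)
In every case the truthful report is at least as good as any alternative, so it is a dominant strategy.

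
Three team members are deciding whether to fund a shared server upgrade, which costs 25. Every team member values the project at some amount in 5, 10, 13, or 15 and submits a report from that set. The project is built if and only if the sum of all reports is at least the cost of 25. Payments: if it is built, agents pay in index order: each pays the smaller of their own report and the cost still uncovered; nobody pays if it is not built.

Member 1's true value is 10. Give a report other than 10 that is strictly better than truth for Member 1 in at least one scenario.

Suppose Member 2 reports 5 and Member 3 reports 15.
Report 10: project built, pays 10, utility 10 - 10 = 0.
Report 5: project built, pays 5, utility 10 - 5 = 5.
So reporting 5 beats truth here (5 > 0).

5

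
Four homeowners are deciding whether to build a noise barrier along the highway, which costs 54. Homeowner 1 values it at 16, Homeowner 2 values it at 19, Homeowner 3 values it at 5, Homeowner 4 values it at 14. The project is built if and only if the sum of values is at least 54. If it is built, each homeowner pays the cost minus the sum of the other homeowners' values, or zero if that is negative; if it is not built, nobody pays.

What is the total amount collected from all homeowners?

Total value 54 ≥ cost 54, so it is built.
Homeowner 1: others sum to 38; max(0, 54 - 38) = 16.
Homeowner 2: others sum to 35; max(0, 54 - 35) = 19.
Homeowner 3: others sum to 49; max(0, 54 - 49) = 5.
Homeowner 4: others sum to 40; max(0, 54 - 40) = 14.
Total collected = 16 + 19 + 5 + 14 = 54.

54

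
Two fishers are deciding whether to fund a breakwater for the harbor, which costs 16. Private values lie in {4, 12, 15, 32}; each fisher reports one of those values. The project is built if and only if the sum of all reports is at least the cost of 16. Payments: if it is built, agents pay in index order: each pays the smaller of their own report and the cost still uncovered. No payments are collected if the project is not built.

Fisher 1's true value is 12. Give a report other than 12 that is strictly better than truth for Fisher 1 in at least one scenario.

Suppose Fisher 2 reports 12.
Report 12: project built, pays 12, utility 12 - 12 = 0.
Report 4: project built, pays 4, utility 12 - 4 = 8.
So reporting 4 beats truth here (8 > 0).

4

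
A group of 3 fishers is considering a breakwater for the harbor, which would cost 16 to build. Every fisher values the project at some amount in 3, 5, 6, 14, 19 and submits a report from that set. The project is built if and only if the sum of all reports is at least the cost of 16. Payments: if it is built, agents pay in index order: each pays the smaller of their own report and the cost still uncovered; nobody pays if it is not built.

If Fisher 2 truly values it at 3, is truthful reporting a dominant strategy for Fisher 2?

Check each profile of the others' reports and compare truth against every alternative report.
Others report (3, 14): truth gives 0, best alternative gives -2.
Others report (3, 19): truth gives 0, best alternative gives -2.
Others report (5, 6): truth gives 0, best alternative gives -2.
Others report (5, 14): truth gives 0, best alternative gives -2.
Others report (5, 19): truth gives 0, best alternative gives -2.
Others report (6, 5): truth gives 0, best alternative gives -2.
(Remaining 19 profiles checked similarly; truth is weakly best in each.)
In every case the truthful report is at least as good as any alternative, so it is a dominant strategy.

Yes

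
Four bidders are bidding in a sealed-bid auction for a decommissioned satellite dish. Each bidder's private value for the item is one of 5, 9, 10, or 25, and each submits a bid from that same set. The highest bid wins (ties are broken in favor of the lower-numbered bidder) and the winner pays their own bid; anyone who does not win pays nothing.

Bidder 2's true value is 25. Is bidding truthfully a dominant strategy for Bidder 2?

No

Consider the case where Bidder 1 bids 5, Bidder 3 bids 5 and Bidder 4 bids 5.
Truthful bid 25: wins, pays 25, utility 25 - 25 = 0.
Bid 9 instead: wins, pays 9, utility 25 - 9 = 16.
Since 16 > 0, bidding 9 is strictly better here, so truthful bidding is not dominant.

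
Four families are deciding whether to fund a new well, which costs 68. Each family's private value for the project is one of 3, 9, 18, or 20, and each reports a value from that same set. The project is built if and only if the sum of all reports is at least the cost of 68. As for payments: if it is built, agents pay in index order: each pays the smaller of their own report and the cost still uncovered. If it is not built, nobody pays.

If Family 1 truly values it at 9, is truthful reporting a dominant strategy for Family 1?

Check each profile of the others' reports and compare truth against every alternative report.
Others report (3, 3, 3): truth gives 0, best alternative gives 0.
Others report (3, 3, 9): truth gives 0, best alternative gives 0.
Others report (3, 3, 18): truth gives 0, best alternative gives 0.
Others report (3, 3, 20): truth gives 0, best alternative gives 0.
Others report (3, 9, 3): truth gives 0, best alternative gives 0.
Others report (3, 9, 9): truth gives 0, best alternative gives 0.
(Remaining 58 profiles checked similarly; truth is weakly best in each.)
In every case the truthful report is at least as good as any alternative, so it is a dominant strategy.

Yes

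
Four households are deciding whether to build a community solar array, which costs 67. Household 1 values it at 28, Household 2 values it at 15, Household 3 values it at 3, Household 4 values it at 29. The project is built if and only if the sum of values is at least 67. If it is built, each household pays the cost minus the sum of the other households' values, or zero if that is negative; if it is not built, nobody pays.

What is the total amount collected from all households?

48

Total value 75 ≥ cost 67, so it is built.
Household 1: others sum to 47; max(0, 67 - 47) = 20.
Household 2: others sum to 60; max(0, 67 - 60) = 7.
Household 3: others sum to 72; max(0, 67 - 72) = 0.
Household 4: others sum to 46; max(0, 67 - 46) = 21.
Total collected = 20 + 7 + 0 + 21 = 48.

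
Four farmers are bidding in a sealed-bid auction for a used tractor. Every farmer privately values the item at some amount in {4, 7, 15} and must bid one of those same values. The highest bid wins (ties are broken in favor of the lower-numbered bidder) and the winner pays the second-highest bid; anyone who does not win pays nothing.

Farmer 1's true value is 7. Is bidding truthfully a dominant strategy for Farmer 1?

Check each profile of the others' bids and compare truth against every alternative bid.
Others bid (4, 4, 4): truth gives 3, best alternative gives 3.
Others bid (4, 4, 7): truth gives 0, best alternative gives 0.
Others bid (4, 4, 15): truth gives 0, best alternative gives 0.
Others bid (4, 7, 4): truth gives 0, best alternative gives 0.
Others bid (4, 7, 7): truth gives 0, best alternative gives 0.
Others bid (4, 7, 15): truth gives 0, best alternative gives 0.
(Remaining 21 profiles checked similarly; truth is weakly best in each.)
In every case the truthful bid is at least as good as any alternative, so it is a dominant strategy.

Yes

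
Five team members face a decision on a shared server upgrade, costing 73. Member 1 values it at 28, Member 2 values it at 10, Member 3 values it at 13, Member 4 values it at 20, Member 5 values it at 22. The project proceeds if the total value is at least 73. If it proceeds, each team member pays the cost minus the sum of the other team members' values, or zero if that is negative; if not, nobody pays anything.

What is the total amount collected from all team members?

10

Total value 93 ≥ cost 73, so it is built.
Member 1: others sum to 65; max(0, 73 - 65) = 8.
Member 2: others sum to 83; max(0, 73 - 83) = 0.
Member 3: others sum to 80; max(0, 73 - 80) = 0.
Member 4: others sum to 73; max(0, 73 - 73) = 0.
Member 5: others sum to 71; max(0, 73 - 71) = 2.
Total collected = 8 + 0 + 0 + 0 + 2 = 10.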